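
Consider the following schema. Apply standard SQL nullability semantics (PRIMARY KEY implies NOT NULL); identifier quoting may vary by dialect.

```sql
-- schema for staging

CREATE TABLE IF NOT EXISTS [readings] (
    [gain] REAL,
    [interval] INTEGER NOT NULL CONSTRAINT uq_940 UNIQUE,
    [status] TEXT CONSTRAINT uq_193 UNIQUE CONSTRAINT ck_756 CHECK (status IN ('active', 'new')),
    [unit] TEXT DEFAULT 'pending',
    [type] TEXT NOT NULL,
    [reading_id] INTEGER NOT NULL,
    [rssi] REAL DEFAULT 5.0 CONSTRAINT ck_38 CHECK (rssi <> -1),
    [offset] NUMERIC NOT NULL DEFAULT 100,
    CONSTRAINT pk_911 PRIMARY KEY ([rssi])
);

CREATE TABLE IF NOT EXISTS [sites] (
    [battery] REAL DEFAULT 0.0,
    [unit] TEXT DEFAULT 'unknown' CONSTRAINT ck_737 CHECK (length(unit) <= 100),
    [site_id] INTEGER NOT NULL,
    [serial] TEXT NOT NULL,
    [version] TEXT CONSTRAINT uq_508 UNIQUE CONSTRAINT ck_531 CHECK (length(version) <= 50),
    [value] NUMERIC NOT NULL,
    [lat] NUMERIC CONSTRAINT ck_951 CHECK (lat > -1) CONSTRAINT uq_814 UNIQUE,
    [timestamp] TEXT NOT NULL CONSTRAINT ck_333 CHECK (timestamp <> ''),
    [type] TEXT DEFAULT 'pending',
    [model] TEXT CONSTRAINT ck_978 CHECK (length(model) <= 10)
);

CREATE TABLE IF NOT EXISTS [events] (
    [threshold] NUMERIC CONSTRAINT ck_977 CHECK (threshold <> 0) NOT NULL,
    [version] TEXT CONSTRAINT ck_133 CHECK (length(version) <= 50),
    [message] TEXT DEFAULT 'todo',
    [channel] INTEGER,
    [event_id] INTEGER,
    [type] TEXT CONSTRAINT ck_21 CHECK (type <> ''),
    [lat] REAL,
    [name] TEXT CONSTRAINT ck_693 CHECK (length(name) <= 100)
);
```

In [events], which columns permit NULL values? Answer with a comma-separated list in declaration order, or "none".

- threshold: declared NOT NULL → not nullable.
- version: CHECK does not forbid NULL (a CHECK constraint passes when its expression is NULL) → nullable.
- message: DEFAULT only fills an omitted column; an explicit NULL is still allowed → nullable.
- channel: no NOT NULL constraint applies → nullable.
- event_id: no NOT NULL constraint applies → nullable.
- type: CHECK does not forbid NULL (a CHECK constraint passes when its expression is NULL) → nullable.
- lat: no NOT NULL constraint applies → nullable.
- name: CHECK does not forbid NULL (a CHECK constraint passes when its expression is NULL) → nullable.

version, message, channel, event_id, type, lat, name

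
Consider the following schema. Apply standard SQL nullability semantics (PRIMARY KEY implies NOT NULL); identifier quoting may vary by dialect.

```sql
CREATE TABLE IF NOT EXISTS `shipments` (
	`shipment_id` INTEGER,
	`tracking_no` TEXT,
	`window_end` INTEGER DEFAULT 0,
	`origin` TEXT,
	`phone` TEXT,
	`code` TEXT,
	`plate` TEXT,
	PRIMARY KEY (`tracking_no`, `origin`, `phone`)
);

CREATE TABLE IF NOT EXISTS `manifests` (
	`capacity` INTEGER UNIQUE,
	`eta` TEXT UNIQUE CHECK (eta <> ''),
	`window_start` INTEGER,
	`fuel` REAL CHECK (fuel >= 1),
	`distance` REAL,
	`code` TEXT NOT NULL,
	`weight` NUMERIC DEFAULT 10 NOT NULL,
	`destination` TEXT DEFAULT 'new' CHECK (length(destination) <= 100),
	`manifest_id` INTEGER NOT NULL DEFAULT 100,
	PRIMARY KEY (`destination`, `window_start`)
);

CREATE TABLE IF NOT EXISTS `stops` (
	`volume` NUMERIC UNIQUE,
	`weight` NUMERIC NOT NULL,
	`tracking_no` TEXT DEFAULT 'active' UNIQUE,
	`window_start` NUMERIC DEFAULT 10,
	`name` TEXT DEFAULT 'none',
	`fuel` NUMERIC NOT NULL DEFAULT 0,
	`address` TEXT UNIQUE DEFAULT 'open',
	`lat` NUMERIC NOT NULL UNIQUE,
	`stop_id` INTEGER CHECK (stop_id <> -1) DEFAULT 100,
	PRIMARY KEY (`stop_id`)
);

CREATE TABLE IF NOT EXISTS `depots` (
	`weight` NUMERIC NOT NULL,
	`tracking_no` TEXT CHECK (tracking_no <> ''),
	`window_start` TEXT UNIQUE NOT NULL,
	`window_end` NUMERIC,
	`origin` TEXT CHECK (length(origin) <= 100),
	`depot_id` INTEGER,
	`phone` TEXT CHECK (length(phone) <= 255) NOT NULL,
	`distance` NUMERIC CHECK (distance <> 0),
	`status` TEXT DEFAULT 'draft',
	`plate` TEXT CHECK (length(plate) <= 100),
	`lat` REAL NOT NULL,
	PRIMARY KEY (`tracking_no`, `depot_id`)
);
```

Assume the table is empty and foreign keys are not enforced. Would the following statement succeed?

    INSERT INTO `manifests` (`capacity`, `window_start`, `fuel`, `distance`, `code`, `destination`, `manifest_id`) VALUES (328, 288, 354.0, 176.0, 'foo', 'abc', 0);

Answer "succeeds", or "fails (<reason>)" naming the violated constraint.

succeeds

NOT NULL columns: code is supplied; destination is supplied; manifest_id is supplied; weight defaults to 10; window_start is supplied.
CHECK constraints: 354.0 satisfies (fuel >= 1); 'abc' satisfies (length(destination) <= 100).
No constraint is violated.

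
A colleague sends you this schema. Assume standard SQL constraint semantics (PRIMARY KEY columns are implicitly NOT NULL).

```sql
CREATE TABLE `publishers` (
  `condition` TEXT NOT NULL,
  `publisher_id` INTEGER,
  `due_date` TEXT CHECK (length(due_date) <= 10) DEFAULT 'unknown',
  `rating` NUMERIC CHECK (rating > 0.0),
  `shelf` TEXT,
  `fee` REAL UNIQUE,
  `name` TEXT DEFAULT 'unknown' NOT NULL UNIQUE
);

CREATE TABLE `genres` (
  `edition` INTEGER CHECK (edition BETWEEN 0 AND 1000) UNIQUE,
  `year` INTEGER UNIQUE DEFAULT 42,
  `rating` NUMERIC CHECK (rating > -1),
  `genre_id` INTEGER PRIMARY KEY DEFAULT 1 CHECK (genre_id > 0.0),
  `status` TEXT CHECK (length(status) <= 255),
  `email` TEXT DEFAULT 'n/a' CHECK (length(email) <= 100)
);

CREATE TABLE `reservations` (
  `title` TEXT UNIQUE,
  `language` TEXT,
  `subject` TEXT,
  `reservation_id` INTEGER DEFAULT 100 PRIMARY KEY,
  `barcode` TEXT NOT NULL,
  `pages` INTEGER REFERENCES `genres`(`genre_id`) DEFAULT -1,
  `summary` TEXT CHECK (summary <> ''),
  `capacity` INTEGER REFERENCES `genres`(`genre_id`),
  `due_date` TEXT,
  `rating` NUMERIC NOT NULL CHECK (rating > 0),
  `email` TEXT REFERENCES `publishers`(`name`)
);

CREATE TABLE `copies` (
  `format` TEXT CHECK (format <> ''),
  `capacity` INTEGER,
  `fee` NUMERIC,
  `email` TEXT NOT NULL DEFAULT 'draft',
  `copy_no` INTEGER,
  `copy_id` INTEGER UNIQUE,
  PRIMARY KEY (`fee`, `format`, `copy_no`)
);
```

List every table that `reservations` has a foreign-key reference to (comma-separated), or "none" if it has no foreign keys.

genres, publishers

- pages REFERENCES genres(genre_id).
- capacity REFERENCES genres(genre_id).
- email REFERENCES publishers(name).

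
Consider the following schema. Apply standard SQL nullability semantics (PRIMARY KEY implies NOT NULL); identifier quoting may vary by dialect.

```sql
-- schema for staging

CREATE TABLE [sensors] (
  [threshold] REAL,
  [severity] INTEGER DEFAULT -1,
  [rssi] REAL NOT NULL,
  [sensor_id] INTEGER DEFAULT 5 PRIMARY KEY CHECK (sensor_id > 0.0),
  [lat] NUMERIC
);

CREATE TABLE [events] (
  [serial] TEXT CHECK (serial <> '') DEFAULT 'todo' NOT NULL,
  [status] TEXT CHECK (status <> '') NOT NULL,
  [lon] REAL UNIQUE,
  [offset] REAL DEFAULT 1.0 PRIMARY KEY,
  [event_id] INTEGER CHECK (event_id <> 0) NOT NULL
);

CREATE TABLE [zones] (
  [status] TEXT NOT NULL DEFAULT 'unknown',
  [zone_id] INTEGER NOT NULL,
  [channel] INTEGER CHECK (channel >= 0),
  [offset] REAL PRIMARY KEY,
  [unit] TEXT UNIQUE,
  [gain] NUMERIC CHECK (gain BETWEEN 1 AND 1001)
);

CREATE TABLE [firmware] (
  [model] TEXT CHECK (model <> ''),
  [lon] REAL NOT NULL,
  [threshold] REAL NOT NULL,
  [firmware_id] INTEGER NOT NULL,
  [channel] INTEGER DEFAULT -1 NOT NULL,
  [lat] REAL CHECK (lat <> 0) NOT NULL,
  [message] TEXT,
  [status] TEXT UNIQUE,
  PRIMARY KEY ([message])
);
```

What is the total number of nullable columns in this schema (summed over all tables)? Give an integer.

9

sensors: 3 nullable (threshold, severity, lat — PK (sensor_id) and explicit NOT NULL columns excluded).
events: 1 nullable (lon — PK (offset) and explicit NOT NULL columns excluded).
zones: 3 nullable (channel, unit, gain — PK (offset) and explicit NOT NULL columns excluded).
firmware: 2 nullable (model, status — PK (message) and explicit NOT NULL columns excluded).
Total: 3 + 1 + 3 + 2 = 9.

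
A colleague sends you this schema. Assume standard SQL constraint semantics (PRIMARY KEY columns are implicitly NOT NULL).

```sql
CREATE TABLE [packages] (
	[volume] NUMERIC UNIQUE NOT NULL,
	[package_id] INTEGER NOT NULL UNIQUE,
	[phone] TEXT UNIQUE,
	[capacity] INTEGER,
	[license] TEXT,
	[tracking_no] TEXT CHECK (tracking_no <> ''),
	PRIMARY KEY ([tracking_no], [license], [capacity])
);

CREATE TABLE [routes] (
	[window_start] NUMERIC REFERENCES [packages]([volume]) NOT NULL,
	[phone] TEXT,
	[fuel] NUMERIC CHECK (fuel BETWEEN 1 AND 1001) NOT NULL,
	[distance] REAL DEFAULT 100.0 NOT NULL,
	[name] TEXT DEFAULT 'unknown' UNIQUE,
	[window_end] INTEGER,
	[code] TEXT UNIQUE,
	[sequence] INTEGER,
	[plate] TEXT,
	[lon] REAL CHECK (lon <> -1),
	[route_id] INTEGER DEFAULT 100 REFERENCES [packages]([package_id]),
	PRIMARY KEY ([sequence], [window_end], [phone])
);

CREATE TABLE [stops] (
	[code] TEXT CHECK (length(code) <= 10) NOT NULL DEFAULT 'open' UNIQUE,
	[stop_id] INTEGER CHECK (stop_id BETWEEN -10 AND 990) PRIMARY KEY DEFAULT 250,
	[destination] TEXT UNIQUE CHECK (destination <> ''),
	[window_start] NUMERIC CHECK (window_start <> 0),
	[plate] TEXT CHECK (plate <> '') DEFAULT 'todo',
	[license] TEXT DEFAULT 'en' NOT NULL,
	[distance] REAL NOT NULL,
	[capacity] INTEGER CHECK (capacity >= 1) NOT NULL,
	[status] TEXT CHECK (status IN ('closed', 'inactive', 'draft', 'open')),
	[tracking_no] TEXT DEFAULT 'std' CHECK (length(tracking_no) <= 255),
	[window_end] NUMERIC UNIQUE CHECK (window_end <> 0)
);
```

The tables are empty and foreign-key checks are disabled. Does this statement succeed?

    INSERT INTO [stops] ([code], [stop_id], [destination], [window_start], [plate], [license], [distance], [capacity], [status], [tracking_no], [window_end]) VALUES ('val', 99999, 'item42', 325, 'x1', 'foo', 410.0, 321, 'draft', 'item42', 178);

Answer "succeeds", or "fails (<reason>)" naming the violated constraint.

fails (CHECK on stop_id)

The value 99999 for stop_id violates CHECK (stop_id BETWEEN -10 AND 990).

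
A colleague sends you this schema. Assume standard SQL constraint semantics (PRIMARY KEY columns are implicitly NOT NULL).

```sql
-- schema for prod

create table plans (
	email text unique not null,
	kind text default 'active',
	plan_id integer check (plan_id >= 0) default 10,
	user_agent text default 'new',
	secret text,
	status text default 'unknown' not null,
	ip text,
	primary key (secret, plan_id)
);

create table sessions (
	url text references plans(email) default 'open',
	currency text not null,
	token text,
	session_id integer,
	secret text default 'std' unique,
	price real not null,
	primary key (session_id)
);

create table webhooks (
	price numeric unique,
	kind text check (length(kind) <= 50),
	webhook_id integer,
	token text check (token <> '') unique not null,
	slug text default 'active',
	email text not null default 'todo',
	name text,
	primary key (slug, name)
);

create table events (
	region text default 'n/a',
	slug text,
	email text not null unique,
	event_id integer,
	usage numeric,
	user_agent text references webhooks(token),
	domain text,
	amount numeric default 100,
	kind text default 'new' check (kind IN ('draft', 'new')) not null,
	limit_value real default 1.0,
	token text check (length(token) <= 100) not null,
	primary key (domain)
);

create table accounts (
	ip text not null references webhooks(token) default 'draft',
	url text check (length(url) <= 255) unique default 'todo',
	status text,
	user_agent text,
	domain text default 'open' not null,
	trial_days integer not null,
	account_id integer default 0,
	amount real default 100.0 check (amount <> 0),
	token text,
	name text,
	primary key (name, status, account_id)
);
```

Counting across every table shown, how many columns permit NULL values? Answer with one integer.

plans: 3 nullable (kind, user_agent, ip — PK (secret, plan_id) and explicit NOT NULL columns excluded).
sessions: 3 nullable (url, token, secret — PK (session_id) and explicit NOT NULL columns excluded).
webhooks: 3 nullable (price, kind, webhook_id — PK (slug, name) and explicit NOT NULL columns excluded).
events: 7 nullable (region, slug, event_id, usage, user_agent, amount, limit_value — PK (domain) and explicit NOT NULL columns excluded).
accounts: 4 nullable (url, user_agent, amount, token — PK (name, status, account_id) and explicit NOT NULL columns excluded).
Total: 3 + 3 + 3 + 7 + 4 = 20.

20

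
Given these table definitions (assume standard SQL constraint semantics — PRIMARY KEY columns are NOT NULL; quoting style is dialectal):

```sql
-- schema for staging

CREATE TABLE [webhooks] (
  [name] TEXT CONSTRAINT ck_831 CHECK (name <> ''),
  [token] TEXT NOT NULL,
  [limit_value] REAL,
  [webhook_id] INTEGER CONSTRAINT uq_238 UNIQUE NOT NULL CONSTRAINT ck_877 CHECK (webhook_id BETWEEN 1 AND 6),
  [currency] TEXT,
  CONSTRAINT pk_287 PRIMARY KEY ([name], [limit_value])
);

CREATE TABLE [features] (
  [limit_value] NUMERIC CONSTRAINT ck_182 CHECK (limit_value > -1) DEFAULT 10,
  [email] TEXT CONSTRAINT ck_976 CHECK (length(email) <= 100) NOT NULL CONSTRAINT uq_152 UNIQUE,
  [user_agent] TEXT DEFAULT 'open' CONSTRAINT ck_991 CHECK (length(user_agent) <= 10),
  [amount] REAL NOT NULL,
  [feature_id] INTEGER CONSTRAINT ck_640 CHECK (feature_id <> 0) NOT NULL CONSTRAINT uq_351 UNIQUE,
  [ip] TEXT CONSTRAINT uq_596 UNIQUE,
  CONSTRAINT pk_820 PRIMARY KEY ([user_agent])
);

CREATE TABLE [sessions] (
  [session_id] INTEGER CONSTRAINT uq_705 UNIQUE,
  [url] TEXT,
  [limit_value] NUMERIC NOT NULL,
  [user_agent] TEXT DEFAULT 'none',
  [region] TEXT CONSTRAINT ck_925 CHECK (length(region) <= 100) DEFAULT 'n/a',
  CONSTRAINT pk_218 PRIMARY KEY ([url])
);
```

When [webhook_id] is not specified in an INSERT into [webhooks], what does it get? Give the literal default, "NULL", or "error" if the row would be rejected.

error

webhook_id has no DEFAULT clause.
Omitting it would insert NULL, but it is declared NOT NULL, so the INSERT fails.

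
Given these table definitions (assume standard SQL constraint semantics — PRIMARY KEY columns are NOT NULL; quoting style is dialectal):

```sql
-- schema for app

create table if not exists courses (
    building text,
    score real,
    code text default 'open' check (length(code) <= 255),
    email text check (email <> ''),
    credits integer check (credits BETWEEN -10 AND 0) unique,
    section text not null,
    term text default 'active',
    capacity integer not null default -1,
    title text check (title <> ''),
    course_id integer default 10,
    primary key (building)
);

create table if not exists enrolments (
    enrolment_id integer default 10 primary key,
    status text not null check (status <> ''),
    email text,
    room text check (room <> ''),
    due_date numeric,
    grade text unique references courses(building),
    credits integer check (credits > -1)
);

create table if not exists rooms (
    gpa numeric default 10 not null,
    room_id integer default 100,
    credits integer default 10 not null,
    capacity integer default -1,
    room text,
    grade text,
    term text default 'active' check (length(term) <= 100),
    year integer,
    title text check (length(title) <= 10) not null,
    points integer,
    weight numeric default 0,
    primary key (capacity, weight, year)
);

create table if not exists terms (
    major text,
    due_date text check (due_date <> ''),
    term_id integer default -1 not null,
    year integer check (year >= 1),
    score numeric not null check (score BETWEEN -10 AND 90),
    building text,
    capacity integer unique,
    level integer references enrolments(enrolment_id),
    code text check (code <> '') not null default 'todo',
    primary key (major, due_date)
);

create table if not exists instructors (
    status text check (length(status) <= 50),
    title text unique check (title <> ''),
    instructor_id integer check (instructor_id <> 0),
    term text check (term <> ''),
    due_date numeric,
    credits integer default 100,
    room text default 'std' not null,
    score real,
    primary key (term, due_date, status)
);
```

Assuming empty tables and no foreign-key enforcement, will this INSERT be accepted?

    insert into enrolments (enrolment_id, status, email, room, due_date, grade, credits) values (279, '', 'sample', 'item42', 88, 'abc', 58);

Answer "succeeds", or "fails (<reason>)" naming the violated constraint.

The value '' for status violates CHECK (status <> '').

fails (CHECK on status)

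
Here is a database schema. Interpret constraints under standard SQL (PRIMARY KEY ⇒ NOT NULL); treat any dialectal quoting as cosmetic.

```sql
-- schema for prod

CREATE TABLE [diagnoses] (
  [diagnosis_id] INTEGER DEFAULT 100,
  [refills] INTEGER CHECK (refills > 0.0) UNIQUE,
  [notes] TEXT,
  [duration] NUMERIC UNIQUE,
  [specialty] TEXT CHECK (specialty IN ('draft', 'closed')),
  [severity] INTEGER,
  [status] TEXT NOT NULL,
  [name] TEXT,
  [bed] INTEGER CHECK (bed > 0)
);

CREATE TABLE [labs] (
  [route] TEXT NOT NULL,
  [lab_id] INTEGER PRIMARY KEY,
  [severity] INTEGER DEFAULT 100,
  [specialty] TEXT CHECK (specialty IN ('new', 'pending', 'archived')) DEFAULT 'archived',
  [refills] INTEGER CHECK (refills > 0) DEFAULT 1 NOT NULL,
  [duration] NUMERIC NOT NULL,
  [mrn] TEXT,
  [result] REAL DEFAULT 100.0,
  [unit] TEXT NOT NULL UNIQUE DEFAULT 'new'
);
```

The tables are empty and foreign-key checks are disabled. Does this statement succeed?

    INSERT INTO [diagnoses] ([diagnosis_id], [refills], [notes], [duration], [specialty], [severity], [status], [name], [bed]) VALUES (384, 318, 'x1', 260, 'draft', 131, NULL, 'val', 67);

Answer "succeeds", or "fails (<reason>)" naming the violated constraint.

fails (NOT NULL on status)

status is explicitly set to NULL, but status is declared NOT NULL.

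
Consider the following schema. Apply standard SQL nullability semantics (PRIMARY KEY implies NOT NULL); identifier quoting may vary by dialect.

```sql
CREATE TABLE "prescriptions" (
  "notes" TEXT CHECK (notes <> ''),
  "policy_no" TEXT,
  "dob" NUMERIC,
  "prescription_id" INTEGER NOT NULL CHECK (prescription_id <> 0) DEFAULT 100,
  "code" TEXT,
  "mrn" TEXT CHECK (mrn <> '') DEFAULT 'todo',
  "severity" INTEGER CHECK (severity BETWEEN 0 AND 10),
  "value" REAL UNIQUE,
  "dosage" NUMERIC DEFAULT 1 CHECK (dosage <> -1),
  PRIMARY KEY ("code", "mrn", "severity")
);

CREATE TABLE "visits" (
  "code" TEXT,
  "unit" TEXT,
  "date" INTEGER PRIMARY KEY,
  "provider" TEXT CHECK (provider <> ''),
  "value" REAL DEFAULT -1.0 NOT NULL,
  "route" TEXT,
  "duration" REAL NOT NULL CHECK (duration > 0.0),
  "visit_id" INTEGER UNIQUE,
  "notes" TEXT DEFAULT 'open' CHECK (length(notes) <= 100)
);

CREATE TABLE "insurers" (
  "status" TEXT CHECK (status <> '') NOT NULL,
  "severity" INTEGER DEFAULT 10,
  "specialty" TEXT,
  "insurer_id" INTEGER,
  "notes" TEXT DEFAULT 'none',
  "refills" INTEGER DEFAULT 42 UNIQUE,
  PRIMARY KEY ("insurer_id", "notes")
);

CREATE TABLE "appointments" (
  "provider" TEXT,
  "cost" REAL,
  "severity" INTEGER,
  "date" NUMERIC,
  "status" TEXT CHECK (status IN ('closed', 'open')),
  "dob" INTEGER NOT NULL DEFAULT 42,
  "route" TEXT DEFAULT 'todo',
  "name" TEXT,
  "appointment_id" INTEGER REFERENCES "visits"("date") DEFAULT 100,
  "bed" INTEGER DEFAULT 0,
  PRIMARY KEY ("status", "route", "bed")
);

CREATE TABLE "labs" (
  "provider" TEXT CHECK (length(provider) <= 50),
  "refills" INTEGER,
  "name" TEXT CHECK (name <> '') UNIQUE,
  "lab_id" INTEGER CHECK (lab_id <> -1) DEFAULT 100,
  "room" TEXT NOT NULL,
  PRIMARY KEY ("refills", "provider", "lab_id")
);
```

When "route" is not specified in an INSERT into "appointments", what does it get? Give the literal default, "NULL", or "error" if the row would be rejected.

'todo'

route has an explicit DEFAULT 'todo'.
When the column is omitted from an INSERT, that default is used.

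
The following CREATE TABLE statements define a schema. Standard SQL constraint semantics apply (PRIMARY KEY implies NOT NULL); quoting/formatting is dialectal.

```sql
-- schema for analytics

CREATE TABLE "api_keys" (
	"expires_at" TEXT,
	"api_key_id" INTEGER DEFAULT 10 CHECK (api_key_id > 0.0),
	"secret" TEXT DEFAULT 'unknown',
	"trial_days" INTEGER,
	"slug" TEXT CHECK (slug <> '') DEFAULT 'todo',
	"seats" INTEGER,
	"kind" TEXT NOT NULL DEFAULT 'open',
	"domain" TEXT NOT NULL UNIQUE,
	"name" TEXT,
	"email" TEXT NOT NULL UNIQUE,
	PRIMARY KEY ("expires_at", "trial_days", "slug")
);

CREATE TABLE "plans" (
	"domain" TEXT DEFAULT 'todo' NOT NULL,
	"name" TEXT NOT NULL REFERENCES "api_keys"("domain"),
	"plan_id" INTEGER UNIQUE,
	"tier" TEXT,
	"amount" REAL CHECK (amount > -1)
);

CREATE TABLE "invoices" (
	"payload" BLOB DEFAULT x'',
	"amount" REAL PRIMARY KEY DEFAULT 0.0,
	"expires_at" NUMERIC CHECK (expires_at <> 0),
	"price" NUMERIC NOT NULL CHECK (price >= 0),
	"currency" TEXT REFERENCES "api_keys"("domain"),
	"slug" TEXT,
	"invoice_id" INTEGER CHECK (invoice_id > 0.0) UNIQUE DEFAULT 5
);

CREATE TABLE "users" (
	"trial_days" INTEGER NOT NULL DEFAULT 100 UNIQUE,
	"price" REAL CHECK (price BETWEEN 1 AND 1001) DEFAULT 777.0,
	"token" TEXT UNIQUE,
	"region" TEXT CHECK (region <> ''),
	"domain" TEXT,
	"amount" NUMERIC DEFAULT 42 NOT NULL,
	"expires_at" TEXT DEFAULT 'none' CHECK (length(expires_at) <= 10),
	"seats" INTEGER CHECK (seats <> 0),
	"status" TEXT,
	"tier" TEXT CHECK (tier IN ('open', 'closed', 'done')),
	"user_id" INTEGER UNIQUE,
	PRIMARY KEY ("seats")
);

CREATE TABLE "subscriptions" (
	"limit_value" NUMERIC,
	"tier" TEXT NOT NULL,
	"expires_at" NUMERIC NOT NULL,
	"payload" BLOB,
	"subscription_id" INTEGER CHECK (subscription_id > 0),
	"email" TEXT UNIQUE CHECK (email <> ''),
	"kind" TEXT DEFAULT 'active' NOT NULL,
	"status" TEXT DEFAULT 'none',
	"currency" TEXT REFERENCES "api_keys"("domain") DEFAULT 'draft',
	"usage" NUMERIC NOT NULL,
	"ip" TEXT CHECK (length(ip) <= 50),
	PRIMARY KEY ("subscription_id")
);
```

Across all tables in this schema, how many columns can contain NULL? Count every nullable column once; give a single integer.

api_keys: 4 nullable (api_key_id, secret, seats, name — PK (expires_at, trial_days, slug) and explicit NOT NULL columns excluded).
plans: 3 nullable (plan_id, tier, amount — PK none and explicit NOT NULL columns excluded).
invoices: 5 nullable (payload, expires_at, currency, slug, invoice_id — PK (amount) and explicit NOT NULL columns excluded).
users: 8 nullable (price, token, region, domain, expires_at, status, tier, user_id — PK (seats) and explicit NOT NULL columns excluded).
subscriptions: 6 nullable (limit_value, payload, email, status, currency, ip — PK (subscription_id) and explicit NOT NULL columns excluded).
Total: 4 + 3 + 5 + 8 + 6 = 26.

26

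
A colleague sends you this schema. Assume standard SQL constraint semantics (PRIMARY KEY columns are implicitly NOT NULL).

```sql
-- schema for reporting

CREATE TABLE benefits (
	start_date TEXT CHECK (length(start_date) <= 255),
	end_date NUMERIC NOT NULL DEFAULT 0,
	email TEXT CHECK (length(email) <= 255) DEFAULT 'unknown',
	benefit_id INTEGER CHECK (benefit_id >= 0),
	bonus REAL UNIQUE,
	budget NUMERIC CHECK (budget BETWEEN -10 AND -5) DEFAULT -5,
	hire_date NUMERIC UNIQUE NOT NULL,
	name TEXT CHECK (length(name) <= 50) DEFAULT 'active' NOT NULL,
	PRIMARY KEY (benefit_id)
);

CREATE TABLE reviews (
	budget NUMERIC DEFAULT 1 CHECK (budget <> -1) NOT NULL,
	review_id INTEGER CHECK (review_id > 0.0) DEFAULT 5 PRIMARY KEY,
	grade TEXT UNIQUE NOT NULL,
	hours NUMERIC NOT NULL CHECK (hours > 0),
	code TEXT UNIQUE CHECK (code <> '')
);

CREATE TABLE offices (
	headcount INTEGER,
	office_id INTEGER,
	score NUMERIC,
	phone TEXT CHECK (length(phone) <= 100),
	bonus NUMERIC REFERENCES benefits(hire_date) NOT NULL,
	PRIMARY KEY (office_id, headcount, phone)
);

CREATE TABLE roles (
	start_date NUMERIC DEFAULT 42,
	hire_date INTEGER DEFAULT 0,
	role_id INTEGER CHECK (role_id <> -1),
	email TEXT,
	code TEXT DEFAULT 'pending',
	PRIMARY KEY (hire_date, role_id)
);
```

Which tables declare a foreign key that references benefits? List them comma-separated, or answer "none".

offices

- offices.bonus references benefits(hire_date).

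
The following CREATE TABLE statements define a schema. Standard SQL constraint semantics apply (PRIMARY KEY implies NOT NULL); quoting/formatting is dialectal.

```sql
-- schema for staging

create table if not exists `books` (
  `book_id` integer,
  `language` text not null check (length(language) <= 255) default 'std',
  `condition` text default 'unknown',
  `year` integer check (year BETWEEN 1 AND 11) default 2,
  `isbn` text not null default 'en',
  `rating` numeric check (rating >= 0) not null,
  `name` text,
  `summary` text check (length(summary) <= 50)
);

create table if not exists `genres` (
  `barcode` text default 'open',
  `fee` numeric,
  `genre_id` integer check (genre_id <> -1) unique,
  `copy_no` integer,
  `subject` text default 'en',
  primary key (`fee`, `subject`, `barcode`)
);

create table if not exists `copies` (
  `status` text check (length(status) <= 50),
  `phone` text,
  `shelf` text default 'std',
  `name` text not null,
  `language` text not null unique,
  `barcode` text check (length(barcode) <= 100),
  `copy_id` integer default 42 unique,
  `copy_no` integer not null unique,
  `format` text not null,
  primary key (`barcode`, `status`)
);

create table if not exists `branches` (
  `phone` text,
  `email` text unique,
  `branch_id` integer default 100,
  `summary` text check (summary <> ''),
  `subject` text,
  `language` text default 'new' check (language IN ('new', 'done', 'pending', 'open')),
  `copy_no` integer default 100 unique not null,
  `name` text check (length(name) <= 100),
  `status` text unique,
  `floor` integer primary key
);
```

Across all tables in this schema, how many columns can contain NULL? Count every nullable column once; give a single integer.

18

books: 5 nullable (book_id, condition, year, name, summary — PK none and explicit NOT NULL columns excluded).
genres: 2 nullable (genre_id, copy_no — PK (fee, subject, barcode) and explicit NOT NULL columns excluded).
copies: 3 nullable (phone, shelf, copy_id — PK (barcode, status) and explicit NOT NULL columns excluded).
branches: 8 nullable (phone, email, branch_id, summary, subject, language, name, status — PK (floor) and explicit NOT NULL columns excluded).
Total: 5 + 2 + 3 + 8 = 18.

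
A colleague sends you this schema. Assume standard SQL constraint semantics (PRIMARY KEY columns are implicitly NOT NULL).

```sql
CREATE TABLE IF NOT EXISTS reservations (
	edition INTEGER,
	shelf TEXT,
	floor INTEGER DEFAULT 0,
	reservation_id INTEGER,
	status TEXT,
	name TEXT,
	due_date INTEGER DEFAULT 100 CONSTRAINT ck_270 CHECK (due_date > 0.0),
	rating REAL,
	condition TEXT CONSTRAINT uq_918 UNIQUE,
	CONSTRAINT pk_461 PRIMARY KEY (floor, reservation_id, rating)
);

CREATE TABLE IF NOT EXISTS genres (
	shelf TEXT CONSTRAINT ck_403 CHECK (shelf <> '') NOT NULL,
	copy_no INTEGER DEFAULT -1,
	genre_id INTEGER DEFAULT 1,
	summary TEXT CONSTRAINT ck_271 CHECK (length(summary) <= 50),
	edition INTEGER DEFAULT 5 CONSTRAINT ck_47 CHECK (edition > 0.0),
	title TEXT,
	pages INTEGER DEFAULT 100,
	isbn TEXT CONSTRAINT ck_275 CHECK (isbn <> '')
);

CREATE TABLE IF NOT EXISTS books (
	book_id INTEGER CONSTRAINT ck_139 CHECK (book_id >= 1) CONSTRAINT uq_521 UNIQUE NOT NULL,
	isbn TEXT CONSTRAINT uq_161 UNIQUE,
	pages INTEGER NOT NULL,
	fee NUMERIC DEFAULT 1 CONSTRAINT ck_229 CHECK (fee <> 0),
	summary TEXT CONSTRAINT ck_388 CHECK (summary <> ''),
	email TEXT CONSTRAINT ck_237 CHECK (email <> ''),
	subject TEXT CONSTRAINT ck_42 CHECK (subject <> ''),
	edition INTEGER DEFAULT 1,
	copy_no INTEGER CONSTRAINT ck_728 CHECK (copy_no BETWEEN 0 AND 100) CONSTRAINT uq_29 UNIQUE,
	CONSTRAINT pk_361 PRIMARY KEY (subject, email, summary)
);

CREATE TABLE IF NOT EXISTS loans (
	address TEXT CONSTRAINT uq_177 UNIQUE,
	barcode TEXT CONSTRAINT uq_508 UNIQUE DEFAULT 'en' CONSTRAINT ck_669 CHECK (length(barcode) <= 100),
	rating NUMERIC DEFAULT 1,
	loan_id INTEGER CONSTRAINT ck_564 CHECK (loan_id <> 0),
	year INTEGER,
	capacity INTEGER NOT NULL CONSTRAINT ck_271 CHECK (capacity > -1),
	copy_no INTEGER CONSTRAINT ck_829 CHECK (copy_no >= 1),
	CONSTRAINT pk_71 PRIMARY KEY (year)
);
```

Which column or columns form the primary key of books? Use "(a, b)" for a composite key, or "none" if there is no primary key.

(subject, email, summary)

A table-level PRIMARY KEY clause names 3 columns: subject, email, summary.
This is a composite key — the combination is unique, not each column individually.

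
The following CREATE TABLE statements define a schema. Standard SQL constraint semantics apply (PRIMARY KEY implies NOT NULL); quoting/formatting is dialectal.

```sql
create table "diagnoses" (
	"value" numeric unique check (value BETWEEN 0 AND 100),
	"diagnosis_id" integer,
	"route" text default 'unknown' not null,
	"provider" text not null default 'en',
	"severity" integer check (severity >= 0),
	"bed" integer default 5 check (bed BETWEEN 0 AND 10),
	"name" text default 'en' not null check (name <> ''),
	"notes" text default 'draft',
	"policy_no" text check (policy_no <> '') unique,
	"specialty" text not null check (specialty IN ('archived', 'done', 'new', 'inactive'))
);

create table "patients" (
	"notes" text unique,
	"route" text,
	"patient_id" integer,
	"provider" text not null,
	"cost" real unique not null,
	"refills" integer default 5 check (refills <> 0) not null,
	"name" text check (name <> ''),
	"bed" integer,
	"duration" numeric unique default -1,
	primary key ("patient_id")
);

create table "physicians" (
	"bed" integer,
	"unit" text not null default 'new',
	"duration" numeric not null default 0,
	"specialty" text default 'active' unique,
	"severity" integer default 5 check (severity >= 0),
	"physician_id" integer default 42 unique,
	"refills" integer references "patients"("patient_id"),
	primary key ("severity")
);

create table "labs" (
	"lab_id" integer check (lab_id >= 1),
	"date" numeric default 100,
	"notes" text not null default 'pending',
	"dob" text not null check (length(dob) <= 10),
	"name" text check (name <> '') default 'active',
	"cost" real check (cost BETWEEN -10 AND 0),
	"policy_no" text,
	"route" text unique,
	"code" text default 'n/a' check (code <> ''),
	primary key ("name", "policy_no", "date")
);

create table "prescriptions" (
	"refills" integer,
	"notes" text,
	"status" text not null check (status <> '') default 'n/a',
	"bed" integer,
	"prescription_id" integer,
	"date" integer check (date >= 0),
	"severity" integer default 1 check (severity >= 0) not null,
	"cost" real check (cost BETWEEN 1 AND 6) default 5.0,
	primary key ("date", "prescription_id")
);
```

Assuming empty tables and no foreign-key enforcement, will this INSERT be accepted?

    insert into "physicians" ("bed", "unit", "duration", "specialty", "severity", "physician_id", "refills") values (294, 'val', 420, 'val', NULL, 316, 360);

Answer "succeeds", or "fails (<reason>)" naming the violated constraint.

fails (NOT NULL on severity)

severity is explicitly set to NULL, but severity is part of the PRIMARY KEY (implied NOT NULL).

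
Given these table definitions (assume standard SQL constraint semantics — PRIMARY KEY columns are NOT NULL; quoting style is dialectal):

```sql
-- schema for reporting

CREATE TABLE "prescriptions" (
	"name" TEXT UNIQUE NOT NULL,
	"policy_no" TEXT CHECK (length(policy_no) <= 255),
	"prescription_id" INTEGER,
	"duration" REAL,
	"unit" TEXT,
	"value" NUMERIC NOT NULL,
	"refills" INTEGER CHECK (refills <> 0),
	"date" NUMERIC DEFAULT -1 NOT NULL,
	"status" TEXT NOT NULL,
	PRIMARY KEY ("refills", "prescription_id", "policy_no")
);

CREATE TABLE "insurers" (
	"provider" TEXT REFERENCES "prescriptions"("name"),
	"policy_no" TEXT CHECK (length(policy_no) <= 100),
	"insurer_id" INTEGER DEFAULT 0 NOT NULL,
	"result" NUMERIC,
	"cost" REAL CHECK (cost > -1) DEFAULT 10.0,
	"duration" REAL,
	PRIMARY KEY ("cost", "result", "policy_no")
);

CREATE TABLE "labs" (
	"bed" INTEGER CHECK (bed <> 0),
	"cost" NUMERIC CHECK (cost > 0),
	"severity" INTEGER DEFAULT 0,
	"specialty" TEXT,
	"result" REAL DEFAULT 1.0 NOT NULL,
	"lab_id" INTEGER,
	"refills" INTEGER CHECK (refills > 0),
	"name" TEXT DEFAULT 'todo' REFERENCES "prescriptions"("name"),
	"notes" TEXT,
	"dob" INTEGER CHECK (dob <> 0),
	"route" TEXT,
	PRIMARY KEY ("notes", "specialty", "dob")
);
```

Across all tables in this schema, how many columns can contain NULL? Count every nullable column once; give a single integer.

11

prescriptions: 2 nullable (duration, unit — PK (refills, prescription_id, policy_no) and explicit NOT NULL columns excluded).
insurers: 2 nullable (provider, duration — PK (cost, result, policy_no) and explicit NOT NULL columns excluded).
labs: 7 nullable (bed, cost, severity, lab_id, refills, name, route — PK (notes, specialty, dob) and explicit NOT NULL columns excluded).
Total: 2 + 2 + 7 = 11.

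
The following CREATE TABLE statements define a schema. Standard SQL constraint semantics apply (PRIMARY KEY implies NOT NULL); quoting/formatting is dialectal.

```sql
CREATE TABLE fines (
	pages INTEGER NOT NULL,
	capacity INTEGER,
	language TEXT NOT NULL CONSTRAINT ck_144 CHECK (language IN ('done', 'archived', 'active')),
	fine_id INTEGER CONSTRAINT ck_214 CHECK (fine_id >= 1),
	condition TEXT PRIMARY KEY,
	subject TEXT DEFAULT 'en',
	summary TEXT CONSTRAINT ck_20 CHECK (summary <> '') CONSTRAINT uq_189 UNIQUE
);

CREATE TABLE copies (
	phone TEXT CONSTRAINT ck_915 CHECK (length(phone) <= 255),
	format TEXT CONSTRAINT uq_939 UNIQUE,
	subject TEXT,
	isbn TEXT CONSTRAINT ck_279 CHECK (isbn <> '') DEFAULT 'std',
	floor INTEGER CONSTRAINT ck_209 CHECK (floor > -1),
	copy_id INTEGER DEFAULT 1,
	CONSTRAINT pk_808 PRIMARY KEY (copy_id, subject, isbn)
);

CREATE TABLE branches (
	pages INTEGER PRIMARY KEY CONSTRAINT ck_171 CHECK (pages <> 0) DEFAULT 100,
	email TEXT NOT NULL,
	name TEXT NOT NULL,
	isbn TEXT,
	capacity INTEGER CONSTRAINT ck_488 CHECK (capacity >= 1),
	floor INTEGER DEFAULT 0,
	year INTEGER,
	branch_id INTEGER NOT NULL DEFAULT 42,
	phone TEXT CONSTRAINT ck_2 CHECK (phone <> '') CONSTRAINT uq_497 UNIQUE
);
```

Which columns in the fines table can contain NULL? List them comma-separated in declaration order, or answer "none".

- pages: declared NOT NULL → not nullable.
- capacity: no NOT NULL constraint applies → nullable.
- language: declared NOT NULL → not nullable.
- fine_id: CHECK does not forbid NULL (a CHECK constraint passes when its expression is NULL) → nullable.
- condition: part of the PRIMARY KEY, which implies NOT NULL → not nullable.
- subject: DEFAULT only fills an omitted column; an explicit NULL is still allowed → nullable.
- summary: CHECK does not forbid NULL (a CHECK constraint passes when its expression is NULL) → nullable.

capacity, fine_id, subject, summary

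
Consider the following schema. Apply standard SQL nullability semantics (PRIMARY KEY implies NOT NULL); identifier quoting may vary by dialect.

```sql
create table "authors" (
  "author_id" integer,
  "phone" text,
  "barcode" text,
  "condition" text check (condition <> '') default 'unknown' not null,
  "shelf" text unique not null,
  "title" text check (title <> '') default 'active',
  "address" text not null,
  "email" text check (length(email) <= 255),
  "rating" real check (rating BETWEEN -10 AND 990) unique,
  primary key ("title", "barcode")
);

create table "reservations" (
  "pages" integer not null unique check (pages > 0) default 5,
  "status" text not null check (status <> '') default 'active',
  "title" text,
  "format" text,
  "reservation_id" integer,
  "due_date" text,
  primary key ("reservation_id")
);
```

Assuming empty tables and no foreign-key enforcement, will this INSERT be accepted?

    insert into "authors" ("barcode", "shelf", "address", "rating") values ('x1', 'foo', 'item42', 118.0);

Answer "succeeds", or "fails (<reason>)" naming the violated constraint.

NOT NULL columns: address is supplied; barcode is supplied; condition defaults to 'unknown'; shelf is supplied; title defaults to 'active'.
CHECK constraints: 118.0 satisfies (rating BETWEEN -10 AND 990).
No constraint is violated.

succeeds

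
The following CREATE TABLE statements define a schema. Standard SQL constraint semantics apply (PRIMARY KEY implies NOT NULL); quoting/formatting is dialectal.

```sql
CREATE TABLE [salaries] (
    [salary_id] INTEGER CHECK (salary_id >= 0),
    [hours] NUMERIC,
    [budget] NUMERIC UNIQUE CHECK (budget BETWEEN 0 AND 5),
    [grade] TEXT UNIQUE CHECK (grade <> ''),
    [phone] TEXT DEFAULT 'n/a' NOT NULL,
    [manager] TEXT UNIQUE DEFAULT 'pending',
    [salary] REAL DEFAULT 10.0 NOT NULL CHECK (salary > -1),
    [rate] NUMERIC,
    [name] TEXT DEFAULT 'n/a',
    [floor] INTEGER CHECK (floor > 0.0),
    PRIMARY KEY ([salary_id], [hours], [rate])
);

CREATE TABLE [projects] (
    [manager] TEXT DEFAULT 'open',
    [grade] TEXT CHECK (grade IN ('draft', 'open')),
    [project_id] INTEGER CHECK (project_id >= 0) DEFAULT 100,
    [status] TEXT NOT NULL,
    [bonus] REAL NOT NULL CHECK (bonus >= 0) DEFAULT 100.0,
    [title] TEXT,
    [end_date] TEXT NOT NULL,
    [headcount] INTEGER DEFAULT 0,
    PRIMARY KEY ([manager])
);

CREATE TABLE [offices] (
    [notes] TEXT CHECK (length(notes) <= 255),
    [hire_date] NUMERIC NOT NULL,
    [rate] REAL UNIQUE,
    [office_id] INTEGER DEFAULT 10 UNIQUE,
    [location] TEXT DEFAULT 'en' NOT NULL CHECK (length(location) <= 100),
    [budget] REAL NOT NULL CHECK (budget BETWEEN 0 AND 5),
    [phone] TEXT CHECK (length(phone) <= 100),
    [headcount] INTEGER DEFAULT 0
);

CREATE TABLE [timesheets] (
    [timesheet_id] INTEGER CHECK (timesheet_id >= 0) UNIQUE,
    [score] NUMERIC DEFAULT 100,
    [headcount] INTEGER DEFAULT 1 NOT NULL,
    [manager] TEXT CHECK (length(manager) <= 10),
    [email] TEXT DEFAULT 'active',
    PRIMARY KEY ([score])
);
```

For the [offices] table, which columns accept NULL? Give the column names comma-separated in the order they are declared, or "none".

notes, rate, office_id, phone, headcount

- notes: CHECK does not forbid NULL (a CHECK constraint passes when its expression is NULL) → nullable.
- hire_date: declared NOT NULL → not nullable.
- rate: UNIQUE does not imply NOT NULL → nullable.
- office_id: UNIQUE does not imply NOT NULL → nullable.
- location: declared NOT NULL → not nullable.
- budget: declared NOT NULL → not nullable.
- phone: CHECK does not forbid NULL (a CHECK constraint passes when its expression is NULL) → nullable.
- headcount: DEFAULT only fills an omitted column; an explicit NULL is still allowed → nullable.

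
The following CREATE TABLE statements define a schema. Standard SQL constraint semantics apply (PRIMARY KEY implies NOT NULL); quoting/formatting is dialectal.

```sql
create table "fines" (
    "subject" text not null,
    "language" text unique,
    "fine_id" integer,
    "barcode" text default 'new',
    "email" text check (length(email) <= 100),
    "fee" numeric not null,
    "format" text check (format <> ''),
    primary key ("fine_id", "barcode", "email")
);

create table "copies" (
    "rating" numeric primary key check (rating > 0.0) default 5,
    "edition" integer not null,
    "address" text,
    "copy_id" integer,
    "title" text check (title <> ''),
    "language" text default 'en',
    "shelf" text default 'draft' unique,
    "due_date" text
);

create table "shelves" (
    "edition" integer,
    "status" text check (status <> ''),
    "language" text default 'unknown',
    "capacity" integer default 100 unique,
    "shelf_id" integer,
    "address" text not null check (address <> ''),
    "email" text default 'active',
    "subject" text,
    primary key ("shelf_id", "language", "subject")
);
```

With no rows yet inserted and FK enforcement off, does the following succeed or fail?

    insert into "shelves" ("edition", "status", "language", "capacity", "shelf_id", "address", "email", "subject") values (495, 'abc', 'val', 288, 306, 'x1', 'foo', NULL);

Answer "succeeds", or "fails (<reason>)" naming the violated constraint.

subject is explicitly set to NULL, but subject is part of the PRIMARY KEY (implied NOT NULL).

fails (NOT NULL on subject)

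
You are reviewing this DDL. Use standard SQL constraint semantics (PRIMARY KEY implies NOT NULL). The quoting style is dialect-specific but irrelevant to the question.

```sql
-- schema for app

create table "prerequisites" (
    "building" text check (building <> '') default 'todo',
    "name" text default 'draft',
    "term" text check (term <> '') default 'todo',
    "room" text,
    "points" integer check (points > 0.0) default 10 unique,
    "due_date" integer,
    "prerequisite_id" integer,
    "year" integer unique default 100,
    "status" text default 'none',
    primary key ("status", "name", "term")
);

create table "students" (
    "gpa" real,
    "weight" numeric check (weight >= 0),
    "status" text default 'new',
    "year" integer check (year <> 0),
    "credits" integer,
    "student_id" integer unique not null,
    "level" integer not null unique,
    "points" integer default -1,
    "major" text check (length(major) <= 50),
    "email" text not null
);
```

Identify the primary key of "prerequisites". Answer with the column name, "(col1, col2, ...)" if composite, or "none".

(status, name, term)

A table-level PRIMARY KEY clause names 3 columns: status, name, term.
This is a composite key — the combination is unique, not each column individually.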